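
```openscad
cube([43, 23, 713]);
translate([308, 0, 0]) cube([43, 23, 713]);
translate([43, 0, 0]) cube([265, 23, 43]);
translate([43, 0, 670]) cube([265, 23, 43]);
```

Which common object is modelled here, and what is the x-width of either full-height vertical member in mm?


A picture frame. The border width is 43 mm.

Four thin pieces enclosing a rectangular opening — a picture frame. The two full-height stiles are 713 mm tall; the top rail sits at z = 670 and is 43 mm tall, so the border above the opening is 713 − 670 = 43 mm, matching the stile x-width.


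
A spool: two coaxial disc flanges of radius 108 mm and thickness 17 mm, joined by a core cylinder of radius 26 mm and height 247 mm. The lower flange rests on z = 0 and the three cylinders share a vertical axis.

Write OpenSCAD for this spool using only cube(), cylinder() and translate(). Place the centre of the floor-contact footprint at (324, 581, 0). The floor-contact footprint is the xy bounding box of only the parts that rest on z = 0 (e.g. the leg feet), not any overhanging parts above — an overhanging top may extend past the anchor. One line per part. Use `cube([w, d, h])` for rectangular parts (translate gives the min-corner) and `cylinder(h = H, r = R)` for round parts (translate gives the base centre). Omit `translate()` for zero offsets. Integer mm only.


translate([324, 581, 0]) cylinder(h = 17, r = 108);
translate([324, 581, 17]) cylinder(h = 247, r = 26);
translate([324, 581, 264]) cylinder(h = 17, r = 108);


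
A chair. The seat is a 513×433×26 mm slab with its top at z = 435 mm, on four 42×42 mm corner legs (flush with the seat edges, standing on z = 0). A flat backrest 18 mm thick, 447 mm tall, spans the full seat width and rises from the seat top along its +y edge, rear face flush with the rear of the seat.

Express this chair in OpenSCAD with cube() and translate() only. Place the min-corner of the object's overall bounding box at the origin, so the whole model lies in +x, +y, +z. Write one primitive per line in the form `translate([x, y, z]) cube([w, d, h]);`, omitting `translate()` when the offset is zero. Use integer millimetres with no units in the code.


// leg_h = 435 - 26 = 409
translate([0, 0, 409]) cube([513, 433, 26]);
cube([42, 42, 409]);
translate([471, 0, 0]) cube([42, 42, 409]);
translate([0, 391, 0]) cube([42, 42, 409]);
translate([471, 391, 0]) cube([42, 42, 409]);
translate([0, 415, 435]) cube([513, 18, 447]);


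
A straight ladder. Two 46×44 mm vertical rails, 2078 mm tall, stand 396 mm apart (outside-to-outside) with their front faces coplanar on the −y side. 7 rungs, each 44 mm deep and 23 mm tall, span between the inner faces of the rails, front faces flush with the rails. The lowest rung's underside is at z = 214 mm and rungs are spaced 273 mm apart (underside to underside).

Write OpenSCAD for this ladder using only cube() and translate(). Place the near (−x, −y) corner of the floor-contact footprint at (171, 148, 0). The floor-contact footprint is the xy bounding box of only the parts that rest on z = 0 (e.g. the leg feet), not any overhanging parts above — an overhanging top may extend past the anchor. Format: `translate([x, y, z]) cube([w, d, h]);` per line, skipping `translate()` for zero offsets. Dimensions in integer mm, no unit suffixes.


translate([171, 148, 0]) cube([46, 44, 2078]);
translate([521, 148, 0]) cube([46, 44, 2078]);
translate([217, 148, 214]) cube([304, 44, 23]);
translate([217, 148, 487]) cube([304, 44, 23]);
translate([217, 148, 760]) cube([304, 44, 23]);
translate([217, 148, 1033]) cube([304, 44, 23]);
translate([217, 148, 1306]) cube([304, 44, 23]);
translate([217, 148, 1579]) cube([304, 44, 23]);
translate([217, 148, 1852]) cube([304, 44, 23]);


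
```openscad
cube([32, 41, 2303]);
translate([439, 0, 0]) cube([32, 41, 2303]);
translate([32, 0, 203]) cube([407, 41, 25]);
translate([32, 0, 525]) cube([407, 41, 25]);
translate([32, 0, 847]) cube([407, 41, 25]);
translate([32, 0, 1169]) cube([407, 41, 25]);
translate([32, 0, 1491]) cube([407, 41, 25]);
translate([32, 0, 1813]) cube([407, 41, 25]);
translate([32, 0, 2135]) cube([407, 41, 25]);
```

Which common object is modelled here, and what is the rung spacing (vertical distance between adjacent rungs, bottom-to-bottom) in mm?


A ladder. The rung spacing is 322 mm.

Two tall 32×41 posts with 7 short bars between them — a ladder. Adjacent rungs sit at z = 203 and z = 525, so the spacing is 525 − 203 = 322 mm.


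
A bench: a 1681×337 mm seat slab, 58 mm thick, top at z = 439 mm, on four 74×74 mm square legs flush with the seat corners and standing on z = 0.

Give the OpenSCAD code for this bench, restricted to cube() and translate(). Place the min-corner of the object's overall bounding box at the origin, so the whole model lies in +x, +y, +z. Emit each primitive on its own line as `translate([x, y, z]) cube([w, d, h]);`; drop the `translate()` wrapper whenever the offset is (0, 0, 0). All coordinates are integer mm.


translate([0, 0, 381]) cube([1681, 337, 58]);
cube([74, 74, 381]);
translate([0, 263, 0]) cube([74, 74, 381]);
translate([1607, 0, 0]) cube([74, 74, 381]);
translate([1607, 263, 0]) cube([74, 74, 381]);


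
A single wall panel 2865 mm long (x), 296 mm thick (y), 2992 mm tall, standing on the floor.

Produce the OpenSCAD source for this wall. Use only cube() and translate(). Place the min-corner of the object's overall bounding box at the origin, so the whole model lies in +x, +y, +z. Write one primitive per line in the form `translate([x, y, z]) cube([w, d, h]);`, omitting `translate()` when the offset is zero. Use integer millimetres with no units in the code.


cube([2865, 296, 2992]);


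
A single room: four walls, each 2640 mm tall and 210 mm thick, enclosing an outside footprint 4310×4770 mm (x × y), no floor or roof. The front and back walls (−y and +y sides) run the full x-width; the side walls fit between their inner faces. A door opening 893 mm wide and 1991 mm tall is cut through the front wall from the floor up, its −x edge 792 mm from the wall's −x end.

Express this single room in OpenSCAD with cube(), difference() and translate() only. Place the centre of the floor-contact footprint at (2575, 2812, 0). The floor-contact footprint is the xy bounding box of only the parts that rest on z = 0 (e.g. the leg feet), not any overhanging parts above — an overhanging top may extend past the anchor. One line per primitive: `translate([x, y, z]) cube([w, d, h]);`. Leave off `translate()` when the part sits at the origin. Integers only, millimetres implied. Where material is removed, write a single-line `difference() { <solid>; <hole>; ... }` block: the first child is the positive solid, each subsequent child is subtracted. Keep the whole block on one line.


difference() { translate([420, 427, 0]) cube([4310, 210, 2640]); translate([1212, 427, 0]) cube([893, 210, 1991]); }
translate([420, 4987, 0]) cube([4310, 210, 2640]);
translate([420, 637, 0]) cube([210, 4350, 2640]);
translate([4520, 637, 0]) cube([210, 4350, 2640]);


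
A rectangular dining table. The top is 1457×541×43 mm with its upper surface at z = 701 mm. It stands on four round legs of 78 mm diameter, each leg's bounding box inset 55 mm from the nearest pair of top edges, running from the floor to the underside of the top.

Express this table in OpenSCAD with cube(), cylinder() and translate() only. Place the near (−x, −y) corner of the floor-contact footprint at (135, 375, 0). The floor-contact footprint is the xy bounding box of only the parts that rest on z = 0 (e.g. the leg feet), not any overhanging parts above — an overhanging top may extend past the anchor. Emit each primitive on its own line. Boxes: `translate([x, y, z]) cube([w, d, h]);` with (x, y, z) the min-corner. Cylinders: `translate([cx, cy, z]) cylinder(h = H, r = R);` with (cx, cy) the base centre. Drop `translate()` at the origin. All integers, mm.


translate([80, 320, 658]) cube([1457, 541, 43]);
translate([174, 414, 0]) cylinder(h = 658, r = 39);
translate([1443, 414, 0]) cylinder(h = 658, r = 39);
translate([174, 767, 0]) cylinder(h = 658, r = 39);
translate([1443, 767, 0]) cylinder(h = 658, r = 39);


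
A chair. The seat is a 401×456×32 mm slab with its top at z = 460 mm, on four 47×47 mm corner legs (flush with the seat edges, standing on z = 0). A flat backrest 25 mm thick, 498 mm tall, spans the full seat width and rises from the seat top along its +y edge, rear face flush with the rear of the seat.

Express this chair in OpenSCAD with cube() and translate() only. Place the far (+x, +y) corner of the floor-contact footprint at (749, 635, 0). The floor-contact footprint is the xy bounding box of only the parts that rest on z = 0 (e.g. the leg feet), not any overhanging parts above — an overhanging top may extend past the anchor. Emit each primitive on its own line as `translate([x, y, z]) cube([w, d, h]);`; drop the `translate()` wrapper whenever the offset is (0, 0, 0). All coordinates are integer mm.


translate([348, 179, 428]) cube([401, 456, 32]);
translate([348, 179, 0]) cube([47, 47, 428]);
translate([702, 179, 0]) cube([47, 47, 428]);
translate([348, 588, 0]) cube([47, 47, 428]);
translate([702, 588, 0]) cube([47, 47, 428]);
translate([348, 610, 460]) cube([401, 25, 498]);


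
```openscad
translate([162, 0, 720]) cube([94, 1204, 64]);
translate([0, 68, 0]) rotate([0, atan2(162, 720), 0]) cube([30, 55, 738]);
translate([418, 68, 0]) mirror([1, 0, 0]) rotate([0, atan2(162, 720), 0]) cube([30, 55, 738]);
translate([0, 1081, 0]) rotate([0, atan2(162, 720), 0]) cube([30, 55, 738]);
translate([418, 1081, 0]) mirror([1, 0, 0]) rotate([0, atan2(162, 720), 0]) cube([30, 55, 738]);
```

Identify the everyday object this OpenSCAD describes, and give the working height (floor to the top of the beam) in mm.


A sawhorse. The overall height is 784 mm.

A beam across two mirrored pairs of raked legs — a sawhorse. The beam's underside is at z = 720 (matching the legs' vertical rise in atan2(162, 720)) and the beam is 64 mm tall, so its top is at 720 + 64 = 784 mm. The raked legs top out at the beam's underside, so that is the highest point.


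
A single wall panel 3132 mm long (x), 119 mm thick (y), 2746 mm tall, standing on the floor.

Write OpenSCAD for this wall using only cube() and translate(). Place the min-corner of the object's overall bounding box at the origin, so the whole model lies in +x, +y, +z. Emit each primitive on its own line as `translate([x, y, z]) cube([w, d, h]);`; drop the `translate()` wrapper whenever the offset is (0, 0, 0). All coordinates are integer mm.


cube([3132, 119, 2746]);


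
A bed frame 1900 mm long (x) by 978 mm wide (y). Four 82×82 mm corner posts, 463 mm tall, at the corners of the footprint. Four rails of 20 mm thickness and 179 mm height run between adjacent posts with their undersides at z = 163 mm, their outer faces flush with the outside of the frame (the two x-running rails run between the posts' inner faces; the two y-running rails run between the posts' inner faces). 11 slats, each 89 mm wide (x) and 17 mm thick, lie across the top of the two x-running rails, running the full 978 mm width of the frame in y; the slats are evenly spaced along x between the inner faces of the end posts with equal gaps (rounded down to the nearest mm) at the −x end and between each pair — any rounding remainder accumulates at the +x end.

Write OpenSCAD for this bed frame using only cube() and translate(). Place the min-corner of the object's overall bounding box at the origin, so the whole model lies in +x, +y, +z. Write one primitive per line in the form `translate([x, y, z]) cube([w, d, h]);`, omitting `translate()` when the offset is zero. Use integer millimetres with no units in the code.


// slat z = rail_z + rail_h = 163 + 179 = 342
// slat gap = ⌊(1736 − 11·89) / 12⌋ = 63
cube([82, 82, 463]);
translate([0, 896, 0]) cube([82, 82, 463]);
translate([1818, 0, 0]) cube([82, 82, 463]);
translate([1818, 896, 0]) cube([82, 82, 463]);
translate([82, 0, 163]) cube([1736, 20, 179]);
translate([82, 958, 163]) cube([1736, 20, 179]);
translate([0, 82, 163]) cube([20, 814, 179]);
translate([1880, 82, 163]) cube([20, 814, 179]);
translate([145, 0, 342]) cube([89, 978, 17]);
translate([297, 0, 342]) cube([89, 978, 17]);
translate([449, 0, 342]) cube([89, 978, 17]);
translate([601, 0, 342]) cube([89, 978, 17]);
translate([753, 0, 342]) cube([89, 978, 17]);
translate([905, 0, 342]) cube([89, 978, 17]);
translate([1057, 0, 342]) cube([89, 978, 17]);
translate([1209, 0, 342]) cube([89, 978, 17]);
translate([1361, 0, 342]) cube([89, 978, 17]);
translate([1513, 0, 342]) cube([89, 978, 17]);
translate([1665, 0, 342]) cube([89, 978, 17]);


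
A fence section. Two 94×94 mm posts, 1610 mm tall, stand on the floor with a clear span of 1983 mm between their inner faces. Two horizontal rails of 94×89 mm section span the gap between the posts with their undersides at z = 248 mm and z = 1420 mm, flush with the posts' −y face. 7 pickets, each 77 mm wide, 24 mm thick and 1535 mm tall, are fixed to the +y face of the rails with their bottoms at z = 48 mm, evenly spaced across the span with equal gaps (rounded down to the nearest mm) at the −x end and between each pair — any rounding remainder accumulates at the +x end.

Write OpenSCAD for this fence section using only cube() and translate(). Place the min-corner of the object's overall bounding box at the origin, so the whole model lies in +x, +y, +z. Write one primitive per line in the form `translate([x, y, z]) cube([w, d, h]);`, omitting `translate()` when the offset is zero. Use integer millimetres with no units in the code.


cube([94, 94, 1610]);
translate([2077, 0, 0]) cube([94, 94, 1610]);
translate([94, 0, 248]) cube([1983, 94, 89]);
translate([94, 0, 1420]) cube([1983, 94, 89]);
translate([274, 94, 48]) cube([77, 24, 1535]);
translate([531, 94, 48]) cube([77, 24, 1535]);
translate([788, 94, 48]) cube([77, 24, 1535]);
translate([1045, 94, 48]) cube([77, 24, 1535]);
translate([1302, 94, 48]) cube([77, 24, 1535]);
translate([1559, 94, 48]) cube([77, 24, 1535]);
translate([1816, 94, 48]) cube([77, 24, 1535]);


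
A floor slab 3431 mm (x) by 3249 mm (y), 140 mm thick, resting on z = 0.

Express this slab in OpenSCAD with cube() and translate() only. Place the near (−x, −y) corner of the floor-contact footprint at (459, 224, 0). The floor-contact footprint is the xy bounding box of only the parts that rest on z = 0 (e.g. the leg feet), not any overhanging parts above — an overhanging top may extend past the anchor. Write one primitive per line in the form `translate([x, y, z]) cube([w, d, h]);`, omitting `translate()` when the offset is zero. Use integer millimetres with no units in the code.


translate([459, 224, 0]) cube([3431, 3249, 140]);


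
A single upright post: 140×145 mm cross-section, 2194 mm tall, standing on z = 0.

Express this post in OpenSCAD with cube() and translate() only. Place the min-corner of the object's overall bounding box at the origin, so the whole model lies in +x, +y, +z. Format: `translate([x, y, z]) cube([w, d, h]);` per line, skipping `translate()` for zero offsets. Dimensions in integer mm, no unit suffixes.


cube([140, 145, 2194]);


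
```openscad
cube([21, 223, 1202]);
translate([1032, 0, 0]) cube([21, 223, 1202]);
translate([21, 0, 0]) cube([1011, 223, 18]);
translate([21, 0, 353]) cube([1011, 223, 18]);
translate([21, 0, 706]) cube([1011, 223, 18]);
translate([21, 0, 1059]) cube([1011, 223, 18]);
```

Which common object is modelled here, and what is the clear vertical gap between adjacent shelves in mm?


A bookshelf. The clear shelf gap is 335 mm.

Two tall side panels with 4 horizontal boards between them — a bookshelf. The first two shelf undersides are at z = 0 and z = 353; with shelf thickness 18, the clear gap is 353 − 0 − 18 = 335 mm.


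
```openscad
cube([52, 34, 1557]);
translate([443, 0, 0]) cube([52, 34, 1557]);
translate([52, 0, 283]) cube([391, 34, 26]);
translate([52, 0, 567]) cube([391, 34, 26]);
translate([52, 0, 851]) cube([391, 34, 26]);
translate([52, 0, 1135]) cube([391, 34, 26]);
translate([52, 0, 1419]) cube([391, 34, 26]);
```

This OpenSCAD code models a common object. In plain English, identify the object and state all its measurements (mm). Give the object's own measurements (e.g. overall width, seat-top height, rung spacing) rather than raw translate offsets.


A straight ladder. Two 52×34 mm vertical rails, 1557 mm tall, stand 495 mm apart (outside-to-outside) with their front faces coplanar on the −y side. 5 rungs, each 34 mm deep and 26 mm tall, span between the inner faces of the rails, front faces flush with the rails. The lowest rung's underside is at z = 283 mm and rungs are spaced 284 mm apart (underside to underside).


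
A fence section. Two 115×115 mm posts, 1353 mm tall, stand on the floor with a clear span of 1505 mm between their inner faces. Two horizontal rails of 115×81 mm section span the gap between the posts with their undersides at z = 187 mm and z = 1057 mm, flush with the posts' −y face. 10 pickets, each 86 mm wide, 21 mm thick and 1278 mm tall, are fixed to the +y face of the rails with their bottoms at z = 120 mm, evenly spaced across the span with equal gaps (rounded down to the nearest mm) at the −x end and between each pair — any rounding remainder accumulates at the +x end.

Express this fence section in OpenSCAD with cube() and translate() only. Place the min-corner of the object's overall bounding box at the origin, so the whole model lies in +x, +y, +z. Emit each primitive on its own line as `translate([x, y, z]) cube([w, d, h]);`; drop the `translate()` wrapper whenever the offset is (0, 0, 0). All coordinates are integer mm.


cube([115, 115, 1353]);
translate([1620, 0, 0]) cube([115, 115, 1353]);
translate([115, 0, 187]) cube([1505, 115, 81]);
translate([115, 0, 1057]) cube([1505, 115, 81]);
translate([173, 115, 120]) cube([86, 21, 1278]);
translate([317, 115, 120]) cube([86, 21, 1278]);
translate([461, 115, 120]) cube([86, 21, 1278]);
translate([605, 115, 120]) cube([86, 21, 1278]);
translate([749, 115, 120]) cube([86, 21, 1278]);
translate([893, 115, 120]) cube([86, 21, 1278]);
translate([1037, 115, 120]) cube([86, 21, 1278]);
translate([1181, 115, 120]) cube([86, 21, 1278]);
translate([1325, 115, 120]) cube([86, 21, 1278]);
translate([1469, 115, 120]) cube([86, 21, 1278]);


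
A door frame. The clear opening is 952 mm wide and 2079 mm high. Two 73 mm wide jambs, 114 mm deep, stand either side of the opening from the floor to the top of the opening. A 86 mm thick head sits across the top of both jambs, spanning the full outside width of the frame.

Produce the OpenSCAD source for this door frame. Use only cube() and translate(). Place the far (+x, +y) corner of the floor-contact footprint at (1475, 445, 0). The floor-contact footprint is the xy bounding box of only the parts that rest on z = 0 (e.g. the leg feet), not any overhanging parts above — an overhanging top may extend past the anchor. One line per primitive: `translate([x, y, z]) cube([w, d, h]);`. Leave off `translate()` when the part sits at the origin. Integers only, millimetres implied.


translate([377, 331, 0]) cube([73, 114, 2079]);
translate([1402, 331, 0]) cube([73, 114, 2079]);
translate([377, 331, 2079]) cube([1098, 114, 86]);


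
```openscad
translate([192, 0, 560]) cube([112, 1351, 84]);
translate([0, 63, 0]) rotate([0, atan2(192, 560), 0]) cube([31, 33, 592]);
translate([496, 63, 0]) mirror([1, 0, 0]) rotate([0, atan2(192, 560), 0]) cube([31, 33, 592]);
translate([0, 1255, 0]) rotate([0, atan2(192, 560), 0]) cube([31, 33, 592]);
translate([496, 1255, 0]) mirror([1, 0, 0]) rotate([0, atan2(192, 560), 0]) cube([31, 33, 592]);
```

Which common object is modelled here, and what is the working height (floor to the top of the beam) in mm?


A sawhorse. The overall height is 644 mm.

A beam across two mirrored pairs of raked legs — a sawhorse. The beam's underside is at z = 560 (matching the legs' vertical rise in atan2(192, 560)) and the beam is 84 mm tall, so its top is at 560 + 84 = 644 mm. The raked legs top out at the beam's underside, so that is the highest point.


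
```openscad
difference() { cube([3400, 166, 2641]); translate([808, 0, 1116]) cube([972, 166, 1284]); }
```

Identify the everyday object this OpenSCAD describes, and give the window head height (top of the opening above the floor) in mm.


A wall with a window opening. The window head height is 2400 mm.

A wall with a rectangular opening subtracted — a window. Sill at z = 1116, opening 1284 mm tall, so the head is at 1116 + 1284 = 2400 mm.


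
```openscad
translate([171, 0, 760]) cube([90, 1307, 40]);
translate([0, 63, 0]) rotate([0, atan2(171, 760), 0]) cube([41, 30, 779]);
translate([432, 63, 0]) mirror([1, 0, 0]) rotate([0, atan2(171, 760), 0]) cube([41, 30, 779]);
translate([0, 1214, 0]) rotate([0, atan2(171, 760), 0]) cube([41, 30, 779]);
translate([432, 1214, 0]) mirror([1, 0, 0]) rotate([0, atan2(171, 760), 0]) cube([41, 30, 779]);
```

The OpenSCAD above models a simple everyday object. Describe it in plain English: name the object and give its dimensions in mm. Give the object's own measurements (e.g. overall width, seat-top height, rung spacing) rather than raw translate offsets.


A sawhorse. A 90×1307×40 mm beam (x, y, z) sits on two A-frame leg pairs. Each pair is two raked legs of 41×30 mm section (30 mm along y) splaying symmetrically in x. Each leg rises 760 mm vertically over 171 mm of horizontal reach and is 779 mm long along its own axis. Every leg's outer bottom edge rests on the floor and its outer top edge meets a bottom edge of the beam — the left legs (tilting toward +x) meet the beam's −x bottom edge, the right legs (their mirror images, tilting toward −x) meet its +x bottom edge — so the leg tops tuck under the beam, the beam's underside is 760 mm above the floor, and the feet are 432 mm apart outside-to-outside with the beam centred between them. The two leg pairs are set in 63 mm from either end of the beam.


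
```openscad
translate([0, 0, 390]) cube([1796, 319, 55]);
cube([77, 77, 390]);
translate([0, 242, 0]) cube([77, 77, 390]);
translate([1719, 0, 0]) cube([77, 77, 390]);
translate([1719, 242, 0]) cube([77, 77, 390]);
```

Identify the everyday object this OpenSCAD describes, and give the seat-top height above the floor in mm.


A bench. The seat-top height is 445 mm.

A long slab on four corner posts — a bench. The slab sits at z = 390 with thickness 55, so the top is 390 + 55 = 445 mm.


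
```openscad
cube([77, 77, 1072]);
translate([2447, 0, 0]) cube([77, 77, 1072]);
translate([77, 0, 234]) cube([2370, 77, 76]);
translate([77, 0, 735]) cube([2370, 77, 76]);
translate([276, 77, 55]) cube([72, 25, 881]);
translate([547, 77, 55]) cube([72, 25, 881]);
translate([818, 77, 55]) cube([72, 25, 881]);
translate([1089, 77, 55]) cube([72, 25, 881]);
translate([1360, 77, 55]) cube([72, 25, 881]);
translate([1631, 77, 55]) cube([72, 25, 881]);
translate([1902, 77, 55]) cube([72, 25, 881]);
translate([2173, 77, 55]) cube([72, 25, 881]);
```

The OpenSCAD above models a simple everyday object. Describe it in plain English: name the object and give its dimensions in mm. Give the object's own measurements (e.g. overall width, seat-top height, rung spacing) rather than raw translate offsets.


A fence section. Two 77×77 mm posts, 1072 mm tall, stand on the floor with a clear span of 2370 mm between their inner faces. Two horizontal rails of 77×76 mm section span the gap between the posts with their undersides at z = 234 mm and z = 735 mm, flush with the posts' −y face. 8 pickets, each 72 mm wide, 25 mm thick and 881 mm tall, are fixed to the +y face of the rails with their bottoms at z = 55 mm, spaced across the span with a 199 mm gap after the −x post and between neighbouring pickets, with 202 mm left before the +x post.


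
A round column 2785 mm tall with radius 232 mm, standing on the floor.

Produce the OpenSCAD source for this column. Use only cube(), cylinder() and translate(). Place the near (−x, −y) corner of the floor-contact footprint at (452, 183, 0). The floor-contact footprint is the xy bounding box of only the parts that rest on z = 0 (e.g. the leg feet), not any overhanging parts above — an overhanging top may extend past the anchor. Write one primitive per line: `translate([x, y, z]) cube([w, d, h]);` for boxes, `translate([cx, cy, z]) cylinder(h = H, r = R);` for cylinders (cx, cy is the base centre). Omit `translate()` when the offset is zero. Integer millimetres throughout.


translate([684, 415, 0]) cylinder(h = 2785, r = 232);


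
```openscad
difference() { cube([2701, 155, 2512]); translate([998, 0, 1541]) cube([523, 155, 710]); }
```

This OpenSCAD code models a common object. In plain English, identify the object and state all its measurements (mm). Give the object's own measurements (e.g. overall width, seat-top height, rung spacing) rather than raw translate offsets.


A wall 2701 mm long (x), 155 mm thick (y), 2512 mm tall, with a rectangular window opening cut through it. The opening is 523 mm wide and 710 mm tall; its sill is at z = 1541 mm and its near (−x) edge is 998 mm from the wall's −x end. The opening passes through the full wall thickness.


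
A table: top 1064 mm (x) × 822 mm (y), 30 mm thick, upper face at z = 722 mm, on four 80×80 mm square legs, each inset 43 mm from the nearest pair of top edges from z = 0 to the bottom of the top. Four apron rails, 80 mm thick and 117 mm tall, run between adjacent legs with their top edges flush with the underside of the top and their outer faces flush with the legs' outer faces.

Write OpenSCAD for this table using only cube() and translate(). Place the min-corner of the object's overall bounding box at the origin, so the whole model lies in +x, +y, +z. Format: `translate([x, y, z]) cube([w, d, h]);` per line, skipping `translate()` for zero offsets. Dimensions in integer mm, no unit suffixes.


translate([0, 0, 692]) cube([1064, 822, 30]);
translate([43, 43, 0]) cube([80, 80, 692]);
translate([941, 43, 0]) cube([80, 80, 692]);
translate([43, 699, 0]) cube([80, 80, 692]);
translate([941, 699, 0]) cube([80, 80, 692]);
translate([123, 43, 575]) cube([818, 80, 117]);
translate([123, 699, 575]) cube([818, 80, 117]);
translate([43, 123, 575]) cube([80, 576, 117]);
translate([941, 123, 575]) cube([80, 576, 117]);


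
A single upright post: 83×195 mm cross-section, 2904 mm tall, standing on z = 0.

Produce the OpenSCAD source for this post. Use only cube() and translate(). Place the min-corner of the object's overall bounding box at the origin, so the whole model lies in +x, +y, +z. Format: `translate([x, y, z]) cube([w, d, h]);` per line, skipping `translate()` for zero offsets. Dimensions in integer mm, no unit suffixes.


cube([83, 195, 2904]);


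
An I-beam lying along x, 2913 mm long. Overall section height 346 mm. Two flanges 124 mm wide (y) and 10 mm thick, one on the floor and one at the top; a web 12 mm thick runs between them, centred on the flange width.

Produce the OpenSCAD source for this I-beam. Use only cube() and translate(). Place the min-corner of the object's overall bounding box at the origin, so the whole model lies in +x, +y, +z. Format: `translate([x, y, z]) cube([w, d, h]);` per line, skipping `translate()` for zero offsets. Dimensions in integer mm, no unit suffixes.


cube([2913, 124, 10]);
translate([0, 56, 10]) cube([2913, 12, 326]);
translate([0, 0, 336]) cube([2913, 124, 10]);


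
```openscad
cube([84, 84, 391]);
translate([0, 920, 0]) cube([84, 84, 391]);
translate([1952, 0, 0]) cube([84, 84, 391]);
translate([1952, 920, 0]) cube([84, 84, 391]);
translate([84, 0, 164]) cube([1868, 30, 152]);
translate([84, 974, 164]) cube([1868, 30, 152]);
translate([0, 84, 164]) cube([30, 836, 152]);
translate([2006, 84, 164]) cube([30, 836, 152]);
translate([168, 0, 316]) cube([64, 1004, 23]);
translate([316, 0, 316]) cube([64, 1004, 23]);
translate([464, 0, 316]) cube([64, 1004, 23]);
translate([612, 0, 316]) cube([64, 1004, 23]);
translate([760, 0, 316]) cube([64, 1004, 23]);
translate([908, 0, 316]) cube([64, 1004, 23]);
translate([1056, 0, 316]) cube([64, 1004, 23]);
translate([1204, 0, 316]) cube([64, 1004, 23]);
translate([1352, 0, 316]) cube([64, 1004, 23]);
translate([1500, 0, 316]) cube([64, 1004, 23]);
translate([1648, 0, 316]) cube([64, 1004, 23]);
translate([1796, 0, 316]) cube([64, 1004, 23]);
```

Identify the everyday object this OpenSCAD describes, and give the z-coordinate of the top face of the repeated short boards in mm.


A bed frame. The slat-top height is 339 mm.

Four posts, four rails, and a row of slats — a bed frame. Slats sit on the rails at z = 164 + 152 = 316; with slat thickness 23, the top is 339 mm.


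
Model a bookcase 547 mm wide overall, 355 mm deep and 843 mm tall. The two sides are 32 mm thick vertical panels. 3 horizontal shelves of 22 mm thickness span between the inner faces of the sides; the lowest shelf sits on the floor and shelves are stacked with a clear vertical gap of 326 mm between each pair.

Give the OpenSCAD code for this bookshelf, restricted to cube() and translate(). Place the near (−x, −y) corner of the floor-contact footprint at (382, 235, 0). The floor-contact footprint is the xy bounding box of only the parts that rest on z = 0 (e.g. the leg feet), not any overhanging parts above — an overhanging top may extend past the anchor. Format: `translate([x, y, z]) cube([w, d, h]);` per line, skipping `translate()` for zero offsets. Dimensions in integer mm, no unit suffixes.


translate([382, 235, 0]) cube([32, 355, 843]);
translate([897, 235, 0]) cube([32, 355, 843]);
translate([414, 235, 0]) cube([483, 355, 22]);
translate([414, 235, 348]) cube([483, 355, 22]);
translate([414, 235, 696]) cube([483, 355, 22]);


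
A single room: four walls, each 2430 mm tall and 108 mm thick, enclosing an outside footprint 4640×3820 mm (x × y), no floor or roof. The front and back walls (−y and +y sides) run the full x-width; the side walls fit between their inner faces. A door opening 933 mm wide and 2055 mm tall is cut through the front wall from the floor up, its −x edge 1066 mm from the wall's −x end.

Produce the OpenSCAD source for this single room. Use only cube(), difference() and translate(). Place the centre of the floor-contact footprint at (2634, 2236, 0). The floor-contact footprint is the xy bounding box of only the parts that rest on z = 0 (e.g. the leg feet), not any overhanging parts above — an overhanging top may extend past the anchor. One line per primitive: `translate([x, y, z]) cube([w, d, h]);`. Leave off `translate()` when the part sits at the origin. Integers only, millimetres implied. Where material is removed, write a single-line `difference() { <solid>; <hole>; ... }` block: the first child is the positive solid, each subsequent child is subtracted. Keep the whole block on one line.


difference() { translate([314, 326, 0]) cube([4640, 108, 2430]); translate([1380, 326, 0]) cube([933, 108, 2055]); }
translate([314, 4038, 0]) cube([4640, 108, 2430]);
translate([314, 434, 0]) cube([108, 3604, 2430]);
translate([4846, 434, 0]) cube([108, 3604, 2430]);


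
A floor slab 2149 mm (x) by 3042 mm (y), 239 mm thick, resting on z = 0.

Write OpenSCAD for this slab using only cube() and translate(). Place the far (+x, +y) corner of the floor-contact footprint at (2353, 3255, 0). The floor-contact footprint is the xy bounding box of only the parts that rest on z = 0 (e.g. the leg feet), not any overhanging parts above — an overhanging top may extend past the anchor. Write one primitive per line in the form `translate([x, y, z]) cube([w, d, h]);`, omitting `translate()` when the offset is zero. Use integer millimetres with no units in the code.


translate([204, 213, 0]) cube([2149, 3042, 239]);


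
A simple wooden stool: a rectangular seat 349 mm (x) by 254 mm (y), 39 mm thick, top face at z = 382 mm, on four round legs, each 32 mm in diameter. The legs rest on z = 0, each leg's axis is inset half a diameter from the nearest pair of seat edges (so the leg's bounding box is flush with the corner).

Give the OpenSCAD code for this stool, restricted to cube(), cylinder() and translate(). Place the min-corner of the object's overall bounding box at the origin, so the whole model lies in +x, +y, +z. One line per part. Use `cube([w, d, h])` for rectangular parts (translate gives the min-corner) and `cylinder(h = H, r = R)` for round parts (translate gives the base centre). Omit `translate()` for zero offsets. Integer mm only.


translate([0, 0, 343]) cube([349, 254, 39]);
translate([16, 16, 0]) cylinder(h = 343, r = 16);
translate([333, 16, 0]) cylinder(h = 343, r = 16);
translate([16, 238, 0]) cylinder(h = 343, r = 16);
translate([333, 238, 0]) cylinder(h = 343, r = 16);


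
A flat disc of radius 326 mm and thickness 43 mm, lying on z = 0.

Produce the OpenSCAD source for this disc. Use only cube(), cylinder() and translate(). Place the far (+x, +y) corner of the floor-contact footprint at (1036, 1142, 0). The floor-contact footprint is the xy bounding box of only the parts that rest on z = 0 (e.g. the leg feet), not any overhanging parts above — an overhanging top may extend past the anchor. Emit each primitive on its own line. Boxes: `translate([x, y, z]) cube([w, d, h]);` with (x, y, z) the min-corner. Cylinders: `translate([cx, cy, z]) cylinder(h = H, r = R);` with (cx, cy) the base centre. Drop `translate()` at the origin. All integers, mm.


translate([710, 816, 0]) cylinder(h = 43, r = 326);


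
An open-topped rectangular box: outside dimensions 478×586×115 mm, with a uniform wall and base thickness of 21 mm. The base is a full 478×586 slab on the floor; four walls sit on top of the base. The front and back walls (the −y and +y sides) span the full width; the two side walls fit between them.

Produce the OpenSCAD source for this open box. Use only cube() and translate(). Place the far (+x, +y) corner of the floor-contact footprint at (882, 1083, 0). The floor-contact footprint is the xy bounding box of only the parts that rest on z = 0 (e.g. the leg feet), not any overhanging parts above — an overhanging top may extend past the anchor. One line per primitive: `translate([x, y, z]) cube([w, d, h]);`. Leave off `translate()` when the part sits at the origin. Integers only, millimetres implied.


translate([404, 497, 0]) cube([478, 586, 21]);
translate([404, 497, 21]) cube([478, 21, 94]);
translate([404, 1062, 21]) cube([478, 21, 94]);
translate([404, 518, 21]) cube([21, 544, 94]);
translate([861, 518, 21]) cube([21, 544, 94]);


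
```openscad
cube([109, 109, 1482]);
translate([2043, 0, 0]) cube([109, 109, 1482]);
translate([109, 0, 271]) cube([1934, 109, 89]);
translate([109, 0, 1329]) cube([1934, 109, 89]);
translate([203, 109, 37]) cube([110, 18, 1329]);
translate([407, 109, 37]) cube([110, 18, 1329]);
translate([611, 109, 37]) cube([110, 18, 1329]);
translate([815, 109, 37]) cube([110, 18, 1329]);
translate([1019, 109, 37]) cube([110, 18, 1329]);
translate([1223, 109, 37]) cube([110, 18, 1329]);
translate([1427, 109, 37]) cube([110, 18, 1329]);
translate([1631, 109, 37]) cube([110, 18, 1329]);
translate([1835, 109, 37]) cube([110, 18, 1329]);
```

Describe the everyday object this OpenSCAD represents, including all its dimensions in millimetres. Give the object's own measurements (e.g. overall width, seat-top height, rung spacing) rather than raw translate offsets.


A fence section. Two 109×109 mm posts, 1482 mm tall, stand on the floor with a clear span of 1934 mm between their inner faces. Two horizontal rails of 109×89 mm section span the gap between the posts with their undersides at z = 271 mm and z = 1329 mm, flush with the posts' −y face. 9 pickets, each 110 mm wide, 18 mm thick and 1329 mm tall, are fixed to the +y face of the rails with their bottoms at z = 37 mm, spaced across the span with a 94 mm gap after the −x post and between neighbouring pickets, with 98 mm left before the +x post.


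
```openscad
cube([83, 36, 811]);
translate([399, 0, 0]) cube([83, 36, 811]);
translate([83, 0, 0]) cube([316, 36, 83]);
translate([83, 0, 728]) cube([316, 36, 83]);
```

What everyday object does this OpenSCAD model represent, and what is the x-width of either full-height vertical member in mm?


A picture frame. The border width is 83 mm.

Four thin pieces enclosing a rectangular opening — a picture frame. The two full-height stiles are 811 mm tall; the top rail sits at z = 728 and is 83 mm tall, so the border above the opening is 811 − 728 = 83 mm, matching the stile x-width.


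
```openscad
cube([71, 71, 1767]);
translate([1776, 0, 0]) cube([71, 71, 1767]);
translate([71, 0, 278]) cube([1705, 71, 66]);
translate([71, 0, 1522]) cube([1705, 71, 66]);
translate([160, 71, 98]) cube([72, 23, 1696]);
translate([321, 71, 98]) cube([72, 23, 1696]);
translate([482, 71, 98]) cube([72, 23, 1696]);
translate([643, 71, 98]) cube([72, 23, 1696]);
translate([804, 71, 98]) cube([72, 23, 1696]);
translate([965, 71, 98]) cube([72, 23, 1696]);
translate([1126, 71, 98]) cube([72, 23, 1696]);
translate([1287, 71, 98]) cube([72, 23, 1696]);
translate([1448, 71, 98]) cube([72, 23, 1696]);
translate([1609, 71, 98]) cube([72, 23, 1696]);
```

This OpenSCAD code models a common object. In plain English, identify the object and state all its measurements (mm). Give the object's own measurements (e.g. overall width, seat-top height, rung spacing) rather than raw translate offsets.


A fence section. Two 71×71 mm posts, 1767 mm tall, stand on the floor with a clear span of 1705 mm between their inner faces. Two horizontal rails of 71×66 mm section span the gap between the posts with their undersides at z = 278 mm and z = 1522 mm, flush with the posts' −y face. 10 pickets, each 72 mm wide, 23 mm thick and 1696 mm tall, are fixed to the +y face of the rails with their bottoms at z = 98 mm, spaced across the span with a 89 mm gap after the −x post and between neighbouring pickets, with 95 mm left before the +x post.


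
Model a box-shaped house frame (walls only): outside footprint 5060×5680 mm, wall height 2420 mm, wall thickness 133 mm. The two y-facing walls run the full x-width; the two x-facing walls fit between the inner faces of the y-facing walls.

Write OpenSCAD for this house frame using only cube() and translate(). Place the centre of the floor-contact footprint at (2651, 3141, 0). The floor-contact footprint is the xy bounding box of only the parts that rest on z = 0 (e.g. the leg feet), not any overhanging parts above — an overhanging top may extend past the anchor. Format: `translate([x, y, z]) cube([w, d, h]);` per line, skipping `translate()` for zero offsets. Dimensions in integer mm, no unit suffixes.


translate([121, 301, 0]) cube([5060, 133, 2420]);
translate([121, 5848, 0]) cube([5060, 133, 2420]);
translate([121, 434, 0]) cube([133, 5414, 2420]);
translate([5048, 434, 0]) cube([133, 5414, 2420]);


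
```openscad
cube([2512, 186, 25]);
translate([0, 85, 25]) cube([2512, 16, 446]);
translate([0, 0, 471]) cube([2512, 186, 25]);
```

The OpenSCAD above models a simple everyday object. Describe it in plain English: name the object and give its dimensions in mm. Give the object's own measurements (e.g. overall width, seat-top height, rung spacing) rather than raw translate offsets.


An I-beam lying along x, 2512 mm long. Overall section height 496 mm. Two flanges 186 mm wide (y) and 25 mm thick, one on the floor and one at the top; a web 16 mm thick runs between them, centred on the flange width.


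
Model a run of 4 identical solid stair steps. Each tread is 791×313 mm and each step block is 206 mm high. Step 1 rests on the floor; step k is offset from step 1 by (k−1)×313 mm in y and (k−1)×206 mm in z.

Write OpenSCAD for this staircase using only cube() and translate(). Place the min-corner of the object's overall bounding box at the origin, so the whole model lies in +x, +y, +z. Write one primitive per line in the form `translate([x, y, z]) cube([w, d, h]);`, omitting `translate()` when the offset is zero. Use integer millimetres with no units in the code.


cube([791, 313, 206]);
translate([0, 313, 206]) cube([791, 313, 206]);
translate([0, 626, 412]) cube([791, 313, 206]);
translate([0, 939, 618]) cube([791, 313, 206]);
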